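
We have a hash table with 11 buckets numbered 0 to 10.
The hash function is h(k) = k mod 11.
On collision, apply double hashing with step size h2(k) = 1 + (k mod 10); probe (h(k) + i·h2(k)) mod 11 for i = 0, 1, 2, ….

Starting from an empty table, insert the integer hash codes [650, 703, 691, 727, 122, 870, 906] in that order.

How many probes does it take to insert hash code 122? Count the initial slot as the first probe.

2

Insert 650: h=1, slot 1 empty → index 1.
Insert 703: h=10, slot 10 empty → index 10.
Insert 691: h=9, slot 9 empty → index 9.
Insert 727: h=1, h2=8, slots 1,9 occupied → index 6.
Insert 122: h=1, h2=3, slot 1 occupied → index 4.
Insert 870: h=1, h2=1, slot 1 occupied → index 2.
Insert 906: h=4, h2=7, slot 4 occupied → index 0.
Table: [906, 650, 870, —, 122, —, 727, —, —, 691, 703]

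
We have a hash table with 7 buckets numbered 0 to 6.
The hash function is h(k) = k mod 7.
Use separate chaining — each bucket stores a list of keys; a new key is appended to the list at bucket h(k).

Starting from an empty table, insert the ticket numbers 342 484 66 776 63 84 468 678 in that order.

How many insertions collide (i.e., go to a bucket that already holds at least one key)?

342 -> bucket 6
484 -> bucket 1
66 -> bucket 3
776 -> bucket 6 (collision)
63 -> bucket 0
84 -> bucket 0 (collision)
468 -> bucket 6 (collision)
678 -> bucket 6 (collision)
Final buckets:
0: 63 -> 84
1: 484
2: _
3: 66
4: _
5: _
6: 342 -> 776 -> 468 -> 678

4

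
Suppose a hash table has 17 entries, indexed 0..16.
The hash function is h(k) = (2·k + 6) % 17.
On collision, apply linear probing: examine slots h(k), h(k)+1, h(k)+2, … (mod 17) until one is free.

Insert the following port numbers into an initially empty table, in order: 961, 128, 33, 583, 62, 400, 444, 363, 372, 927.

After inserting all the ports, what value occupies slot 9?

961: h=7 => slot 7
128: h=7, probe 7,8 => slot 8
33: h=4 => slot 4
583: h=16 => slot 16
62: h=11 => slot 11
400: h=7, probe 7,8,9 => slot 9
444: h=10 => slot 10
363: h=1 => slot 1
372: h=2 => slot 2
927: h=7, probe 7,8,9,10,11,12 => slot 12
Table: [., 363, 372, ., 33, ., ., 961, 128, 400, 444, 62, 927, ., ., ., 583]

400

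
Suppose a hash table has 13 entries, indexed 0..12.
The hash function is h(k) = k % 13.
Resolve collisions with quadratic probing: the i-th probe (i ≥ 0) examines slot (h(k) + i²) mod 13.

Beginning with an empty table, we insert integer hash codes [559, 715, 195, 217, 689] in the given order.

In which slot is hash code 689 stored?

Insert 559: h=0, slot 0 empty => index 0.
Insert 715: h=0, slot 0 occupied => index 1.
Insert 195: h=0, slots 0,1 occupied => index 4.
Insert 217: h=9, slot 9 empty => index 9.
Insert 689: h=0, slots 0,1,4,9 occupied => index 3.
Table: [559, 715, _, 689, 195, _, _, _, _, 217, _, _, _]

3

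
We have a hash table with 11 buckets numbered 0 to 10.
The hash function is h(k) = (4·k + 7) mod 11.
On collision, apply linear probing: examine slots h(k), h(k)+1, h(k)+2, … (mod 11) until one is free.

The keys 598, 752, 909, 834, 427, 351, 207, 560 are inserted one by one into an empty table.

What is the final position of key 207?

5

Insert 598: h=1, slot 1 empty => index 1.
Insert 752: h=1, slot 1 occupied => index 2.
Insert 909: h=2, slot 2 occupied => index 3.
Insert 834: h=10, slot 10 empty => index 10.
Insert 427: h=10, slot 10 occupied => index 0.
Insert 351: h=3, slot 3 occupied => index 4.
Insert 207: h=10, slots 10,0,1,2,3,4 occupied => index 5.
Insert 560: h=3, slots 3,4,5 occupied => index 6.
Table: [427, 598, 752, 909, 351, 207, 560, —, —, —, 834]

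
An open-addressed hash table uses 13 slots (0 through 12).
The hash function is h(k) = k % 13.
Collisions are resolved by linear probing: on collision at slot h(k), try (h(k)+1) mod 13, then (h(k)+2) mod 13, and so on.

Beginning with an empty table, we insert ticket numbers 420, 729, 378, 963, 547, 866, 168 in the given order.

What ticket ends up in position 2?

420 hashes to 4; slot 4 is free -> place at 4.
729 hashes to 1; slot 1 is free -> place at 1.
378 hashes to 1; 1 taken -> place at 2.
963 hashes to 1; 1,2 taken -> place at 3.
547 hashes to 1; 1,2,3,4 taken -> place at 5.
866 hashes to 8; slot 8 is free -> place at 8.
168 hashes to 12; slot 12 is free -> place at 12.
Table: [—, 729, 378, 963, 420, 547, —, —, 866, —, —, —, 168]

378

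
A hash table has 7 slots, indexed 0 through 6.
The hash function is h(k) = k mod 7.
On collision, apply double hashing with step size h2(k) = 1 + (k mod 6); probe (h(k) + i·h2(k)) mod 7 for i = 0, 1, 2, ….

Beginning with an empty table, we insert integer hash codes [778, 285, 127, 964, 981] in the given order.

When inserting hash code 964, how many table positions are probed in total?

778: h=1 → slot 1
285: h=5 → slot 5
127: h=1, h2=2, probe 1,3 → slot 3
964: h=5, h2=5, probe 5,3,1,6 → slot 6
981: h=1, h2=4, probe 1,5,2 → slot 2
Table: [∅, 778, 981, 127, ∅, 285, 964]

4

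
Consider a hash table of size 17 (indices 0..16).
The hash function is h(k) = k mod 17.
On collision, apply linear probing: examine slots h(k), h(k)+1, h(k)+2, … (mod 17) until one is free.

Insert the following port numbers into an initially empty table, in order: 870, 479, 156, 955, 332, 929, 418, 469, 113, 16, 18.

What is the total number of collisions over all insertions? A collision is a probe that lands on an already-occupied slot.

10

Insert 870: h=3, slot 3 empty => index 3.
Insert 479: h=3, slot 3 occupied => index 4.
Insert 156: h=3, slots 3,4 occupied => index 5.
Insert 955: h=3, slots 3,4,5 occupied => index 6.
Insert 332: h=9, slot 9 empty => index 9.
Insert 929: h=11, slot 11 empty => index 11.
Insert 418: h=10, slot 10 empty => index 10.
Insert 469: h=10, slots 10,11 occupied => index 12.
Insert 113: h=11, slots 11,12 occupied => index 13.
Insert 16: h=16, slot 16 empty => index 16.
Insert 18: h=1, slot 1 empty => index 1.
Table: [., 18, ., 870, 479, 156, 955, ., ., 332, 418, 929, 469, 113, ., ., 16]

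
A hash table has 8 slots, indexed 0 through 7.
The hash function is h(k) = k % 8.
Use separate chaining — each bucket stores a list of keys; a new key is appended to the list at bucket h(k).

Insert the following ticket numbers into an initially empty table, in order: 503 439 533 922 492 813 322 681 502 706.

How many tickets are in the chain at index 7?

503 -> bucket 7
439 -> bucket 7 (collision)
533 -> bucket 5
922 -> bucket 2
492 -> bucket 4
813 -> bucket 5 (collision)
322 -> bucket 2 (collision)
681 -> bucket 1
502 -> bucket 6
706 -> bucket 2 (collision)
Final buckets:
0: _
1: 681
2: 922 -> 322 -> 706
3: _
4: 492
5: 533 -> 813
6: 502
7: 503 -> 439

2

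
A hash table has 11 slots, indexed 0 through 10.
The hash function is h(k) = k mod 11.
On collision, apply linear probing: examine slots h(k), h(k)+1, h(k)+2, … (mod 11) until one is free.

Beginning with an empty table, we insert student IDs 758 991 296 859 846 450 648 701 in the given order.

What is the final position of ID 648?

5

758: h=10 → slot 10
991: h=1 → slot 1
296: h=10, probe 10,0 → slot 0
859: h=1, probe 1,2 → slot 2
846: h=10, probe 10,0,1,2,3 → slot 3
450: h=10, probe 10,0,1,2,3,4 → slot 4
648: h=10, probe 10,0,1,2,3,4,5 → slot 5
701: h=8 → slot 8
Table: [296, 991, 859, 846, 450, 648, ∅, ∅, 701, ∅, 758]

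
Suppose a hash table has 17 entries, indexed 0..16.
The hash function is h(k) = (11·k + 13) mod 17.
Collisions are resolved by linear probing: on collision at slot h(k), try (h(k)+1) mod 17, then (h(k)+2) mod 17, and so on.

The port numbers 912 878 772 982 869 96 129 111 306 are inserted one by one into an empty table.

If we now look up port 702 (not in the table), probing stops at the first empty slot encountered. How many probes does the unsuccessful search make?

912: h=15 -> slot 15
878: h=15, probe 15,16 -> slot 16
772: h=5 -> slot 5
982: h=3 -> slot 3
869: h=1 -> slot 1
96: h=15, probe 15,16,0 -> slot 0
129: h=4 -> slot 4
111: h=10 -> slot 10
306: h=13 -> slot 13
Table: [96, 869, —, 982, 129, 772, —, —, —, —, 111, —, —, 306, —, 912, 878]
Lookup 702: h=0, probe 0,1,2 → slot 2 empty, not found.

3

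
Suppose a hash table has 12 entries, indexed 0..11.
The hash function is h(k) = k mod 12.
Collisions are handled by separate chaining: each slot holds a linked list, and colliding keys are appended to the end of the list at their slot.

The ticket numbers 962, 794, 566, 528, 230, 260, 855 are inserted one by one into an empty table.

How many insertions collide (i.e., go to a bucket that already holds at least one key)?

962 → bucket 2
794 → bucket 2 (collision)
566 → bucket 2 (collision)
528 → bucket 0
230 → bucket 2 (collision)
260 → bucket 8
855 → bucket 3
Final buckets:
0: 528
1: .
2: 962 -> 794 -> 566 -> 230
3: 855
4: .
5: .
6: .
7: .
8: 260
9: .
10: .
11: .

3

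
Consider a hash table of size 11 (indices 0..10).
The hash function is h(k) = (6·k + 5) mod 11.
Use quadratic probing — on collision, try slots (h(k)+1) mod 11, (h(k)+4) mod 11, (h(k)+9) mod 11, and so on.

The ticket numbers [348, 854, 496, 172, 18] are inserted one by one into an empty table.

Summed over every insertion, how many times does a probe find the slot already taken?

6

Insert 348: h=3, slot 3 empty => index 3.
Insert 854: h=3, slot 3 occupied => index 4.
Insert 496: h=0, slot 0 empty => index 0.
Insert 172: h=3, slots 3,4 occupied => index 7.
Insert 18: h=3, slots 3,4,7 occupied => index 1.
Table: [496, 18, _, 348, 854, _, _, 172, _, _, _]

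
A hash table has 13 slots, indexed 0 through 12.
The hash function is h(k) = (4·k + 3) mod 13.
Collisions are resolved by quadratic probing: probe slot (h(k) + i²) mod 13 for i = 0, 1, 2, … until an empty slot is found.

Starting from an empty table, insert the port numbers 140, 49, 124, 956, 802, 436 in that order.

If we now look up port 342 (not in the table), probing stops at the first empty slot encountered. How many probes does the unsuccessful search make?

Insert 140: h=4, slot 4 empty → index 4.
Insert 49: h=4, slot 4 occupied → index 5.
Insert 124: h=5, slot 5 occupied → index 6.
Insert 956: h=5, slots 5,6 occupied → index 9.
Insert 802: h=0, slot 0 empty → index 0.
Insert 436: h=5, slots 5,6,9 occupied → index 1.
Table: [802, 436, —, —, 140, 49, 124, —, —, 956, —, —, —]
Lookup 342: h=6, probe 6,7 → slot 7 empty, not found.

2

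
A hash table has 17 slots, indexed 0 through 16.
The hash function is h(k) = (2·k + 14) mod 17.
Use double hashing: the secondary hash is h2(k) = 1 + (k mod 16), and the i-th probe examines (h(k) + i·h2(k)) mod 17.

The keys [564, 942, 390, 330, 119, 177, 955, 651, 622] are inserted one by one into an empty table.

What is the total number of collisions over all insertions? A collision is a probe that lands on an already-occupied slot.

3

Insert 564: h=3, slot 3 empty -> index 3.
Insert 942: h=11, slot 11 empty -> index 11.
Insert 390: h=12, slot 12 empty -> index 12.
Insert 330: h=11, h2=11, slot 11 occupied -> index 5.
Insert 119: h=14, slot 14 empty -> index 14.
Insert 177: h=11, h2=2, slot 11 occupied -> index 13.
Insert 955: h=3, h2=12, slot 3 occupied -> index 15.
Insert 651: h=7, slot 7 empty -> index 7.
Insert 622: h=0, slot 0 empty -> index 0.
Table: [622, —, —, 564, —, 330, —, 651, —, —, —, 942, 390, 177, 119, 955, —]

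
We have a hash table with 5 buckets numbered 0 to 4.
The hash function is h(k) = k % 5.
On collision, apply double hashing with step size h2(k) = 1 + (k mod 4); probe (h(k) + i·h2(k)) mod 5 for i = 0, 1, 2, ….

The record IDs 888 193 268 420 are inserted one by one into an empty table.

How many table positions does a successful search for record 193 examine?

2

Insert 888: h=3, slot 3 empty -> index 3.
Insert 193: h=3, h2=2, slot 3 occupied -> index 0.
Insert 268: h=3, h2=1, slot 3 occupied -> index 4.
Insert 420: h=0, h2=1, slot 0 occupied -> index 1.
Table: [193, 420, ∅, 888, 268]
Lookup 193: h=3, h2=2, probe 3,0 → found at 0.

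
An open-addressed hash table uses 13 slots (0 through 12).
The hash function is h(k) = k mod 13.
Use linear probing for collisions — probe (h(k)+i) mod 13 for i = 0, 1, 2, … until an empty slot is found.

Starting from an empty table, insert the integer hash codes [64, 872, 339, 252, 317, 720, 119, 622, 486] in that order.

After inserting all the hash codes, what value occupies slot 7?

64 hashes to 12; slot 12 is free → place at 12.
872 hashes to 1; slot 1 is free → place at 1.
339 hashes to 1; 1 taken → place at 2.
252 hashes to 5; slot 5 is free → place at 5.
317 hashes to 5; 5 taken → place at 6.
720 hashes to 5; 5,6 taken → place at 7.
119 hashes to 2; 2 taken → place at 3.
622 hashes to 11; slot 11 is free → place at 11.
486 hashes to 5; 5,6,7 taken → place at 8.
Table: [—, 872, 339, 119, —, 252, 317, 720, 486, —, —, 622, 64]

720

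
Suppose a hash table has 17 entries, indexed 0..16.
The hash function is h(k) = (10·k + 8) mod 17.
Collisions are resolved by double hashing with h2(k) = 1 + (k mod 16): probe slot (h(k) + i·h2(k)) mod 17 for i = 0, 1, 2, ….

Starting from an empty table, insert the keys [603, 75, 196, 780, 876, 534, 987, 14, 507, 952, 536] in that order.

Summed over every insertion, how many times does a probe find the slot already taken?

5

603: h=3 → slot 3
75: h=10 → slot 10
196: h=13 → slot 13
780: h=5 → slot 5
876: h=13, h2=13, probe 13,9 → slot 9
534: h=10, h2=7, probe 10,0 → slot 0
987: h=1 → slot 1
14: h=12 → slot 12
507: h=12, h2=12, probe 12,7 → slot 7
952: h=8 → slot 8
536: h=13, h2=9, probe 13,5,14 → slot 14
Table: [534, 987, -, 603, -, 780, -, 507, 952, 876, 75, -, 14, 196, 536, -, -]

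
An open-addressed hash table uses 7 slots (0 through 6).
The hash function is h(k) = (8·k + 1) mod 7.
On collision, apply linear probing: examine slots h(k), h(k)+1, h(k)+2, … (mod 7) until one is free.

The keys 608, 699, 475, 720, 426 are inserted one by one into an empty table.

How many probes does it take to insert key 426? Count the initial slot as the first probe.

608 hashes to 0; slot 0 is free → place at 0.
699 hashes to 0; 0 taken → place at 1.
475 hashes to 0; 0,1 taken → place at 2.
720 hashes to 0; 0,1,2 taken → place at 3.
426 hashes to 0; 0,1,2,3 taken → place at 4.
Table: [608, 699, 475, 720, 426, ., .]

5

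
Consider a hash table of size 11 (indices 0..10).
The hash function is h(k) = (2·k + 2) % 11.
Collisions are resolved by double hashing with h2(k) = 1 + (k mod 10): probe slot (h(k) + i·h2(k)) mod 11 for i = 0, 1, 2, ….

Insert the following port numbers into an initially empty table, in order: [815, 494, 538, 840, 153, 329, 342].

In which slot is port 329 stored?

815 hashes to 4; slot 4 is free → place at 4.
494 hashes to 0; slot 0 is free → place at 0.
538 hashes to 0, h2=9; 0 taken → place at 9.
840 hashes to 10; slot 10 is free → place at 10.
153 hashes to 0, h2=4; 0,4 taken → place at 8.
329 hashes to 0, h2=10; 0,10,9,8 taken → place at 7.
342 hashes to 4, h2=3; 4,7,10 taken → place at 2.
Table: [494, ., 342, ., 815, ., ., 329, 153, 538, 840]

7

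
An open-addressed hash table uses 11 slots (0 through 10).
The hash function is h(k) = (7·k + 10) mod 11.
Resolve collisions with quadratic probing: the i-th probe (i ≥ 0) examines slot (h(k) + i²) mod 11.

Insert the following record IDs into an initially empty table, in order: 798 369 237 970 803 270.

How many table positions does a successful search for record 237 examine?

Insert 798: h=8, slot 8 empty -> index 8.
Insert 369: h=8, slot 8 occupied -> index 9.
Insert 237: h=8, slots 8,9 occupied -> index 1.
Insert 970: h=2, slot 2 empty -> index 2.
Insert 803: h=10, slot 10 empty -> index 10.
Insert 270: h=8, slots 8,9,1 occupied -> index 6.
Table: [., 237, 970, ., ., ., 270, ., 798, 369, 803]
Lookup 237: h=8, probe 8,9,1 → found at 1.

3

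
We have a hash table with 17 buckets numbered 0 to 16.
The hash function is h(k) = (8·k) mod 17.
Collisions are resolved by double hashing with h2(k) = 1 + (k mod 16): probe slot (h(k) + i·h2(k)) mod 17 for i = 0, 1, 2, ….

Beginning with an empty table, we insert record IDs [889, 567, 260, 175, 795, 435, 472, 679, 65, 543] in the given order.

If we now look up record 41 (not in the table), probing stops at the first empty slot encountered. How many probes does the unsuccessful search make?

889: h=6 -> slot 6
567: h=14 -> slot 14
260: h=6, h2=5, probe 6,11 -> slot 11
175: h=6, h2=16, probe 6,5 -> slot 5
795: h=2 -> slot 2
435: h=12 -> slot 12
472: h=2, h2=9, probe 2,11,3 -> slot 3
679: h=9 -> slot 9
65: h=10 -> slot 10
543: h=9, h2=16, probe 9,8 -> slot 8
Table: [., ., 795, 472, ., 175, 889, ., 543, 679, 65, 260, 435, ., 567, ., .]
Lookup 41: h=5, h2=10, probe 5,15 → slot 15 empty, not found.

2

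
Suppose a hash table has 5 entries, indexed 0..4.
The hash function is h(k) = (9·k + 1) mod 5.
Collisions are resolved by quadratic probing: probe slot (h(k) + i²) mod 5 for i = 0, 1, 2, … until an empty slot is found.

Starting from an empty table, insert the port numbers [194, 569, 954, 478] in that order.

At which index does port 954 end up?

194: h=2 -> slot 2
569: h=2, probe 2,3 -> slot 3
954: h=2, probe 2,3,1 -> slot 1
478: h=3, probe 3,4 -> slot 4
Table: [_, 954, 194, 569, 478]

1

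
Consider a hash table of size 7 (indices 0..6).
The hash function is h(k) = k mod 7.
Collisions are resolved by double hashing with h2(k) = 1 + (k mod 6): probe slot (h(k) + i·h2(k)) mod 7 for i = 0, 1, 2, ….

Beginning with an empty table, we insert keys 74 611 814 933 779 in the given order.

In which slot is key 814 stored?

74 hashes to 4; slot 4 is free -> place at 4.
611 hashes to 2; slot 2 is free -> place at 2.
814 hashes to 2, h2=5; 2 taken -> place at 0.
933 hashes to 2, h2=4; 2 taken -> place at 6.
779 hashes to 2, h2=6; 2 taken -> place at 1.
Table: [814, 779, 611, -, 74, -, 933]

0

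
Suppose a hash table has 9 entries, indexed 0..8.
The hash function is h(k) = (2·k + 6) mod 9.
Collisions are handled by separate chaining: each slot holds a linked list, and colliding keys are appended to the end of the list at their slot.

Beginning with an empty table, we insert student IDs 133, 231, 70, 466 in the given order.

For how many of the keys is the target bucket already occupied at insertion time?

133 → bucket 2
231 → bucket 0
70 → bucket 2 (collision)
466 → bucket 2 (collision)
Final buckets:
0: 231
1: .
2: 133 -> 70 -> 466
3: .
4: .
5: .
6: .
7: .
8: .

2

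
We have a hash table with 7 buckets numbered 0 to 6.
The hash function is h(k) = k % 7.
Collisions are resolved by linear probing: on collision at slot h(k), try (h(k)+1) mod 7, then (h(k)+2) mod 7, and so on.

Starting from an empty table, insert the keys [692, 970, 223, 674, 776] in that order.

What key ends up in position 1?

776

692 hashes to 6; slot 6 is free -> place at 6.
970 hashes to 4; slot 4 is free -> place at 4.
223 hashes to 6; 6 taken -> place at 0.
674 hashes to 2; slot 2 is free -> place at 2.
776 hashes to 6; 6,0 taken -> place at 1.
Table: [223, 776, 674, ∅, 970, ∅, 692]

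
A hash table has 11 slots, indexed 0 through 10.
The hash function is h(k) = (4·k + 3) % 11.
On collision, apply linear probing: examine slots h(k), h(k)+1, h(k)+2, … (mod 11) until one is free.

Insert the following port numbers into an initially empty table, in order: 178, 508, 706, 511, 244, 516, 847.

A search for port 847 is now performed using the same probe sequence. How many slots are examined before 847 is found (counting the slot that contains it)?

3

178: h=0 -> slot 0
508: h=0, probe 0,1 -> slot 1
706: h=0, probe 0,1,2 -> slot 2
511: h=1, probe 1,2,3 -> slot 3
244: h=0, probe 0,1,2,3,4 -> slot 4
516: h=10 -> slot 10
847: h=3, probe 3,4,5 -> slot 5
Table: [178, 508, 706, 511, 244, 847, _, _, _, _, 516]
Lookup 847: h=3, probe 3,4,5 → found at 5.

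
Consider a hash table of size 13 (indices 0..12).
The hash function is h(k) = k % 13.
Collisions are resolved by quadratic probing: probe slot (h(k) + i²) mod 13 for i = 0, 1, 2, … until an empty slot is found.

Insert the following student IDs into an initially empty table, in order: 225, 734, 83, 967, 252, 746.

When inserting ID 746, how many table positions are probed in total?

225 hashes to 4; slot 4 is free => place at 4.
734 hashes to 6; slot 6 is free => place at 6.
83 hashes to 5; slot 5 is free => place at 5.
967 hashes to 5; 5,6 taken => place at 9.
252 hashes to 5; 5,6,9 taken => place at 1.
746 hashes to 5; 5,6,9,1 taken => place at 8.
Table: [., 252, ., ., 225, 83, 734, ., 746, 967, ., ., .]

5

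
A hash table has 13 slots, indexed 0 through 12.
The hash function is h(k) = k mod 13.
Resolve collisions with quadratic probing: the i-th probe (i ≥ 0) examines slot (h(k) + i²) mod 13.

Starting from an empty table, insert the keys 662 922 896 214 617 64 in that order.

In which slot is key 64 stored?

662 hashes to 12; slot 12 is free -> place at 12.
922 hashes to 12; 12 taken -> place at 0.
896 hashes to 12; 12,0 taken -> place at 3.
214 hashes to 6; slot 6 is free -> place at 6.
617 hashes to 6; 6 taken -> place at 7.
64 hashes to 12; 12,0,3 taken -> place at 8.
Table: [922, —, —, 896, —, —, 214, 617, 64, —, —, —, 662]

8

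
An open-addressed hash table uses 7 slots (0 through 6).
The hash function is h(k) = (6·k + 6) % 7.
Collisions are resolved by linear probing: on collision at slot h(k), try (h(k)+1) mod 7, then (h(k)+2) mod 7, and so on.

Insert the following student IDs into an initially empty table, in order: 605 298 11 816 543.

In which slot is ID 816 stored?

5

Insert 605: h=3, slot 3 empty => index 3.
Insert 298: h=2, slot 2 empty => index 2.
Insert 11: h=2, slots 2,3 occupied => index 4.
Insert 816: h=2, slots 2,3,4 occupied => index 5.
Insert 543: h=2, slots 2,3,4,5 occupied => index 6.
Table: [-, -, 298, 605, 11, 816, 543]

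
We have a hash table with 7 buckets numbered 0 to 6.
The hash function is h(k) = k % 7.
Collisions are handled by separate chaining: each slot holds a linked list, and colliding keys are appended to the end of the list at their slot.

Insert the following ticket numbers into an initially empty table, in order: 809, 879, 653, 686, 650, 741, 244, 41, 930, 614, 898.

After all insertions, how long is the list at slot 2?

2

809 → bucket 4
879 → bucket 4 (collision)
653 → bucket 2
686 → bucket 0
650 → bucket 6
741 → bucket 6 (collision)
244 → bucket 6 (collision)
41 → bucket 6 (collision)
930 → bucket 6 (collision)
614 → bucket 5
898 → bucket 2 (collision)
Final buckets:
0: 686
1: _
2: 653 -> 898
3: _
4: 809 -> 879
5: 614
6: 650 -> 741 -> 244 -> 41 -> 930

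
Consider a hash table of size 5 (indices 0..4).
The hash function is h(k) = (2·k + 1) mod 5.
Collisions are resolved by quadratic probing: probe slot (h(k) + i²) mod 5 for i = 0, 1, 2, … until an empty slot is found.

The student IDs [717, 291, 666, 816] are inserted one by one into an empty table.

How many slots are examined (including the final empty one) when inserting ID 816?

Insert 717: h=0, slot 0 empty -> index 0.
Insert 291: h=3, slot 3 empty -> index 3.
Insert 666: h=3, slot 3 occupied -> index 4.
Insert 816: h=3, slots 3,4 occupied -> index 2.
Table: [717, _, 816, 291, 666]

3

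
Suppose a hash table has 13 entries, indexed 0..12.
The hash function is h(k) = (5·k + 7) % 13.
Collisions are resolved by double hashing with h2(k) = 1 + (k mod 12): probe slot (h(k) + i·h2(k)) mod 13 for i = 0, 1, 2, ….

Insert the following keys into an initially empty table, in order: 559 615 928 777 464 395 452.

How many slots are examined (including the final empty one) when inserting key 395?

3

559: h=7 -> slot 7
615: h=1 -> slot 1
928: h=6 -> slot 6
777: h=5 -> slot 5
464: h=0 -> slot 0
395: h=6, h2=12, probe 6,5,4 -> slot 4
452: h=5, h2=9, probe 5,1,10 -> slot 10
Table: [464, 615, —, —, 395, 777, 928, 559, —, —, 452, —, —]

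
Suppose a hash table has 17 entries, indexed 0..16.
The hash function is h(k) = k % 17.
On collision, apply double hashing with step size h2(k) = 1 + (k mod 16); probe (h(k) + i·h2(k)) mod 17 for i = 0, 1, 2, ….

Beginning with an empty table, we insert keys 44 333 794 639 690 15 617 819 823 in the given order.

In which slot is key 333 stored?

7

44 hashes to 10; slot 10 is free -> place at 10.
333 hashes to 10, h2=14; 10 taken -> place at 7.
794 hashes to 12; slot 12 is free -> place at 12.
639 hashes to 10, h2=16; 10 taken -> place at 9.
690 hashes to 10, h2=3; 10 taken -> place at 13.
15 hashes to 15; slot 15 is free -> place at 15.
617 hashes to 5; slot 5 is free -> place at 5.
819 hashes to 3; slot 3 is free -> place at 3.
823 hashes to 7, h2=8; 7,15 taken -> place at 6.
Table: [∅, ∅, ∅, 819, ∅, 617, 823, 333, ∅, 639, 44, ∅, 794, 690, ∅, 15, ∅]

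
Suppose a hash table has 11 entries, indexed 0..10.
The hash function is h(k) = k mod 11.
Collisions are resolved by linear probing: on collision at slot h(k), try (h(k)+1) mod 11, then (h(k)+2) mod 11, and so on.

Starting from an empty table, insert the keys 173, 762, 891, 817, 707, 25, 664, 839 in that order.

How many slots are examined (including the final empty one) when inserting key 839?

173: h=8 -> slot 8
762: h=3 -> slot 3
891: h=0 -> slot 0
817: h=3, probe 3,4 -> slot 4
707: h=3, probe 3,4,5 -> slot 5
25: h=3, probe 3,4,5,6 -> slot 6
664: h=4, probe 4,5,6,7 -> slot 7
839: h=3, probe 3,4,5,6,7,8,9 -> slot 9
Table: [891, -, -, 762, 817, 707, 25, 664, 173, 839, -]

7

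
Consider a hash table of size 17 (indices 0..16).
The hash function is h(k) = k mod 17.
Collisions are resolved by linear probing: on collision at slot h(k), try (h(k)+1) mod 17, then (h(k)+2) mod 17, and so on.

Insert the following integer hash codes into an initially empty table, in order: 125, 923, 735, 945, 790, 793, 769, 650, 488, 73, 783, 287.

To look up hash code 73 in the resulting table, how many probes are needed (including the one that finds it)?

9

125 hashes to 6; slot 6 is free => place at 6.
923 hashes to 5; slot 5 is free => place at 5.
735 hashes to 4; slot 4 is free => place at 4.
945 hashes to 10; slot 10 is free => place at 10.
790 hashes to 8; slot 8 is free => place at 8.
793 hashes to 11; slot 11 is free => place at 11.
769 hashes to 4; 4,5,6 taken => place at 7.
650 hashes to 4; 4,5,6,7,8 taken => place at 9.
488 hashes to 12; slot 12 is free => place at 12.
73 hashes to 5; 5,6,7,8,9,10,11,12 taken => place at 13.
783 hashes to 1; slot 1 is free => place at 1.
287 hashes to 15; slot 15 is free => place at 15.
Table: [∅, 783, ∅, ∅, 735, 923, 125, 769, 790, 650, 945, 793, 488, 73, ∅, 287, ∅]
Lookup 73: h=5, probe 5,6,7,8,9,10,11,12,13 → found at 13.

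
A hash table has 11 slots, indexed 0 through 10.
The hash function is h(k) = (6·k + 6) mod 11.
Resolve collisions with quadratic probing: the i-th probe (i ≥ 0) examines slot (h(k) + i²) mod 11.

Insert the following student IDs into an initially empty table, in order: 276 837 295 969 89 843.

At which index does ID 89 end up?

276 hashes to 1; slot 1 is free -> place at 1.
837 hashes to 1; 1 taken -> place at 2.
295 hashes to 5; slot 5 is free -> place at 5.
969 hashes to 1; 1,2,5 taken -> place at 10.
89 hashes to 1; 1,2,5,10 taken -> place at 6.
843 hashes to 4; slot 4 is free -> place at 4.
Table: [∅, 276, 837, ∅, 843, 295, 89, ∅, ∅, ∅, 969]

6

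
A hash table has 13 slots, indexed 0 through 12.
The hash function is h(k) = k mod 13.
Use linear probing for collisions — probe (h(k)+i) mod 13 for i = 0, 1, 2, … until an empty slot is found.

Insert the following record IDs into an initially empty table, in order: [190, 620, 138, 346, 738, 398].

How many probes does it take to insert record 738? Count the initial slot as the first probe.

190 hashes to 8; slot 8 is free -> place at 8.
620 hashes to 9; slot 9 is free -> place at 9.
138 hashes to 8; 8,9 taken -> place at 10.
346 hashes to 8; 8,9,10 taken -> place at 11.
738 hashes to 10; 10,11 taken -> place at 12.
398 hashes to 8; 8,9,10,11,12 taken -> place at 0.
Table: [398, -, -, -, -, -, -, -, 190, 620, 138, 346, 738]

3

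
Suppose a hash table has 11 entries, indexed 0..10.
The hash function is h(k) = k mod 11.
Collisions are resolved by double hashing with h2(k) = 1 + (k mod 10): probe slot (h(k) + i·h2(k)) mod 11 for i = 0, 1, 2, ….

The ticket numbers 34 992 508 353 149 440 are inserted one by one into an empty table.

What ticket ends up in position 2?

992

34: h=1 → slot 1
992: h=2 → slot 2
508: h=2, h2=9, probe 2,0 → slot 0
353: h=1, h2=4, probe 1,5 → slot 5
149: h=6 → slot 6
440: h=0, h2=1, probe 0,1,2,3 → slot 3
Table: [508, 34, 992, 440, ., 353, 149, ., ., ., .]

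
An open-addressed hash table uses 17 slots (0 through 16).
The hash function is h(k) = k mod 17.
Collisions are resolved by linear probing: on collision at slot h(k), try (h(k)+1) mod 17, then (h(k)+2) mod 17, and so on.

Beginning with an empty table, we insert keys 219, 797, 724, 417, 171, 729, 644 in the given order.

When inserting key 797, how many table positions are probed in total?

219: h=15 => slot 15
797: h=15, probe 15,16 => slot 16
724: h=10 => slot 10
417: h=9 => slot 9
171: h=1 => slot 1
729: h=15, probe 15,16,0 => slot 0
644: h=15, probe 15,16,0,1,2 => slot 2
Table: [729, 171, 644, —, —, —, —, —, —, 417, 724, —, —, —, —, 219, 797]

2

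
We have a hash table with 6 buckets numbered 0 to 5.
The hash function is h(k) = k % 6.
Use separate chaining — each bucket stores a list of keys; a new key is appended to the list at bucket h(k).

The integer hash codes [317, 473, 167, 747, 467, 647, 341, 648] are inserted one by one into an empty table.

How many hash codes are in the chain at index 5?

Insert 317: h=5, bucket 5 empty → new chain.
Insert 473: h=5, bucket 5 nonempty → append to chain.
Insert 167: h=5, bucket 5 nonempty → append to chain.
Insert 747: h=3, bucket 3 empty → new chain.
Insert 467: h=5, bucket 5 nonempty → append to chain.
Insert 647: h=5, bucket 5 nonempty → append to chain.
Insert 341: h=5, bucket 5 nonempty → append to chain.
Insert 648: h=0, bucket 0 empty → new chain.
Final buckets:
0: 648
1: _
2: _
3: 747
4: _
5: 317 -> 473 -> 167 -> 467 -> 647 -> 341

6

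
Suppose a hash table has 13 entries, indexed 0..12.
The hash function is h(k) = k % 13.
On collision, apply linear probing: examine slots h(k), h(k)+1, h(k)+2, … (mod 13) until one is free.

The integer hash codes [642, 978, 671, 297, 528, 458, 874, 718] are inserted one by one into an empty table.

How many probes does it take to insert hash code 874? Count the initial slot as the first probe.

4

642 hashes to 5; slot 5 is free -> place at 5.
978 hashes to 3; slot 3 is free -> place at 3.
671 hashes to 8; slot 8 is free -> place at 8.
297 hashes to 11; slot 11 is free -> place at 11.
528 hashes to 8; 8 taken -> place at 9.
458 hashes to 3; 3 taken -> place at 4.
874 hashes to 3; 3,4,5 taken -> place at 6.
718 hashes to 3; 3,4,5,6 taken -> place at 7.
Table: [., ., ., 978, 458, 642, 874, 718, 671, 528, ., 297, .]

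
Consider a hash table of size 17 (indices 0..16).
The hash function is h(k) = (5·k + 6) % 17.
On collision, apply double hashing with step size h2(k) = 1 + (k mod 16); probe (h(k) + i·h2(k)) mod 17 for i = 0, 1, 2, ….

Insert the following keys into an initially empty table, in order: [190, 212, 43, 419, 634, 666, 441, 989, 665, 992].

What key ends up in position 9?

Insert 190: h=4, slot 4 empty → index 4.
Insert 212: h=12, slot 12 empty → index 12.
Insert 43: h=0, slot 0 empty → index 0.
Insert 419: h=10, slot 10 empty → index 10.
Insert 634: h=14, slot 14 empty → index 14.
Insert 666: h=4, h2=11, slot 4 occupied → index 15.
Insert 441: h=1, slot 1 empty → index 1.
Insert 989: h=4, h2=14, slots 4,1,15,12 occupied → index 9.
Insert 665: h=16, slot 16 empty → index 16.
Insert 992: h=2, slot 2 empty → index 2.
Table: [43, 441, 992, ∅, 190, ∅, ∅, ∅, ∅, 989, 419, ∅, 212, ∅, 634, 666, 665]

989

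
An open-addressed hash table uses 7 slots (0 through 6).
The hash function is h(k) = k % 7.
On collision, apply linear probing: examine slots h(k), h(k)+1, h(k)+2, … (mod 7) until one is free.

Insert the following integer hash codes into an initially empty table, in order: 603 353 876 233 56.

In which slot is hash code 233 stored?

Insert 603: h=1, slot 1 empty => index 1.
Insert 353: h=3, slot 3 empty => index 3.
Insert 876: h=1, slot 1 occupied => index 2.
Insert 233: h=2, slots 2,3 occupied => index 4.
Insert 56: h=0, slot 0 empty => index 0.
Table: [56, 603, 876, 353, 233, -, -]

4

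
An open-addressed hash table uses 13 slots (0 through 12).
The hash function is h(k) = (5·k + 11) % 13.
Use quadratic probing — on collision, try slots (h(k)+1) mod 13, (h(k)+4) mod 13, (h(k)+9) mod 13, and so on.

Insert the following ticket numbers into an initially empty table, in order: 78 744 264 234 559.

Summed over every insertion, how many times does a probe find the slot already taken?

3

Insert 78: h=11, slot 11 empty → index 11.
Insert 744: h=0, slot 0 empty → index 0.
Insert 264: h=5, slot 5 empty → index 5.
Insert 234: h=11, slot 11 occupied → index 12.
Insert 559: h=11, slots 11,12 occupied → index 2.
Table: [744, -, 559, -, -, 264, -, -, -, -, -, 78, 234]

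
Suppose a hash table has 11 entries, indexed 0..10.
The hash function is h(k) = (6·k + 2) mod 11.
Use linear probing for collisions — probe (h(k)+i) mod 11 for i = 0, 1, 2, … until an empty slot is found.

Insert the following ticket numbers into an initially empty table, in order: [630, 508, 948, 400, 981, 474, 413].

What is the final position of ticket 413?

630: h=9 -> slot 9
508: h=3 -> slot 3
948: h=3, probe 3,4 -> slot 4
400: h=4, probe 4,5 -> slot 5
981: h=3, probe 3,4,5,6 -> slot 6
474: h=8 -> slot 8
413: h=5, probe 5,6,7 -> slot 7
Table: [∅, ∅, ∅, 508, 948, 400, 981, 413, 474, 630, ∅]

7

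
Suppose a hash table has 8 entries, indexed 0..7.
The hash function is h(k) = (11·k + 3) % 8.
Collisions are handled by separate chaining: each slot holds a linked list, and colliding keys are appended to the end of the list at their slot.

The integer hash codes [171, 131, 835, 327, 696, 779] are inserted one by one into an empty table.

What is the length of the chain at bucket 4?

171 → bucket 4
131 → bucket 4 (collision)
835 → bucket 4 (collision)
327 → bucket 0
696 → bucket 3
779 → bucket 4 (collision)
Final buckets:
0: 327
1: .
2: .
3: 696
4: 171 -> 131 -> 835 -> 779
5: .
6: .
7: .

4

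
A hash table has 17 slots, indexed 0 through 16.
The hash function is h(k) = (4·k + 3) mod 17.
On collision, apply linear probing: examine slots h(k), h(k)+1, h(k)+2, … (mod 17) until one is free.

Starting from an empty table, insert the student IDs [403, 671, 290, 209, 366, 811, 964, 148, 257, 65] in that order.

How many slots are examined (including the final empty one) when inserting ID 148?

5

403: h=0 -> slot 0
671: h=1 -> slot 1
290: h=7 -> slot 7
209: h=6 -> slot 6
366: h=5 -> slot 5
811: h=0, probe 0,1,2 -> slot 2
964: h=0, probe 0,1,2,3 -> slot 3
148: h=0, probe 0,1,2,3,4 -> slot 4
257: h=11 -> slot 11
65: h=8 -> slot 8
Table: [403, 671, 811, 964, 148, 366, 209, 290, 65, ∅, ∅, 257, ∅, ∅, ∅, ∅, ∅]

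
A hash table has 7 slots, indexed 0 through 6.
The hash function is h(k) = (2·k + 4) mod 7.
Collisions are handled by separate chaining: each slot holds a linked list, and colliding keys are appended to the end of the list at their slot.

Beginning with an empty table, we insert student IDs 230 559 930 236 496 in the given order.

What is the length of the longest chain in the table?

4

230 → bucket 2
559 → bucket 2 (collision)
930 → bucket 2 (collision)
236 → bucket 0
496 → bucket 2 (collision)
Final buckets:
0: 236
1: —
2: 230 -> 559 -> 930 -> 496
3: —
4: —
5: —
6: —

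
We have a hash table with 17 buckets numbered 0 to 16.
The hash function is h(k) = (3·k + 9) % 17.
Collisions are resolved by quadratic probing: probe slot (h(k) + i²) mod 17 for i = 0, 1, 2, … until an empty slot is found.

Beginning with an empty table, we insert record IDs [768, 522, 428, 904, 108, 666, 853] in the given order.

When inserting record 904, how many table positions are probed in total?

3

768: h=1 => slot 1
522: h=11 => slot 11
428: h=1, probe 1,2 => slot 2
904: h=1, probe 1,2,5 => slot 5
108: h=10 => slot 10
666: h=1, probe 1,2,5,10,0 => slot 0
853: h=1, probe 1,2,5,10,0,9 => slot 9
Table: [666, 768, 428, -, -, 904, -, -, -, 853, 108, 522, -, -, -, -, -]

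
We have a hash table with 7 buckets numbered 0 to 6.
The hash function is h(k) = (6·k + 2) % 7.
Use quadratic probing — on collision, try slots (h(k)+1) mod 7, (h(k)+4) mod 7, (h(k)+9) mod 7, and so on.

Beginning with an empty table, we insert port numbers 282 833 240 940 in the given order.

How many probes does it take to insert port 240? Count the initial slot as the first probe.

2

Insert 282: h=0, slot 0 empty -> index 0.
Insert 833: h=2, slot 2 empty -> index 2.
Insert 240: h=0, slot 0 occupied -> index 1.
Insert 940: h=0, slots 0,1 occupied -> index 4.
Table: [282, 240, 833, ., 940, ., .]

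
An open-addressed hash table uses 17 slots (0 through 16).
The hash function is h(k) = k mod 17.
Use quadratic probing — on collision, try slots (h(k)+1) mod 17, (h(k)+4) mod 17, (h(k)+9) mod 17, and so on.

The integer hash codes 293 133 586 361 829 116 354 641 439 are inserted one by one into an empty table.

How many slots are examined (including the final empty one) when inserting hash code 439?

293 hashes to 4; slot 4 is free => place at 4.
133 hashes to 14; slot 14 is free => place at 14.
586 hashes to 8; slot 8 is free => place at 8.
361 hashes to 4; 4 taken => place at 5.
829 hashes to 13; slot 13 is free => place at 13.
116 hashes to 14; 14 taken => place at 15.
354 hashes to 14; 14,15 taken => place at 1.
641 hashes to 12; slot 12 is free => place at 12.
439 hashes to 14; 14,15,1 taken => place at 6.
Table: [∅, 354, ∅, ∅, 293, 361, 439, ∅, 586, ∅, ∅, ∅, 641, 829, 133, 116, ∅]

4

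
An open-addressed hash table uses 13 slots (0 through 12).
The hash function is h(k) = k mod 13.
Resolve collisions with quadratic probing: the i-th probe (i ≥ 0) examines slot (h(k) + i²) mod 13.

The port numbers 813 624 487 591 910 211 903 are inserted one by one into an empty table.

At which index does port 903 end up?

813 hashes to 7; slot 7 is free → place at 7.
624 hashes to 0; slot 0 is free → place at 0.
487 hashes to 6; slot 6 is free → place at 6.
591 hashes to 6; 6,7 taken → place at 10.
910 hashes to 0; 0 taken → place at 1.
211 hashes to 3; slot 3 is free → place at 3.
903 hashes to 6; 6,7,10 taken → place at 2.
Table: [624, 910, 903, 211, -, -, 487, 813, -, -, 591, -, -]

2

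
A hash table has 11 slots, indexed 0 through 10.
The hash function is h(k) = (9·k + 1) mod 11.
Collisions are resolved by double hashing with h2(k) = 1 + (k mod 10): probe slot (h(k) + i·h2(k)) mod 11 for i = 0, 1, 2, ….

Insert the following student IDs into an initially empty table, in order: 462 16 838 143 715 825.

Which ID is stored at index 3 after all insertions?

825

Insert 462: h=1, slot 1 empty -> index 1.
Insert 16: h=2, slot 2 empty -> index 2.
Insert 838: h=8, slot 8 empty -> index 8.
Insert 143: h=1, h2=4, slot 1 occupied -> index 5.
Insert 715: h=1, h2=6, slot 1 occupied -> index 7.
Insert 825: h=1, h2=6, slots 1,7,2,8 occupied -> index 3.
Table: [., 462, 16, 825, ., 143, ., 715, 838, ., .]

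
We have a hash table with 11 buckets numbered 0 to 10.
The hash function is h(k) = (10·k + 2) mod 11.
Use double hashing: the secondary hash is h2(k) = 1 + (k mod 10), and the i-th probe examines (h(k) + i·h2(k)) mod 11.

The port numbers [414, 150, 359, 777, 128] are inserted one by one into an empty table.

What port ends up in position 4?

Insert 414: h=6, slot 6 empty -> index 6.
Insert 150: h=6, h2=1, slot 6 occupied -> index 7.
Insert 359: h=6, h2=10, slot 6 occupied -> index 5.
Insert 777: h=6, h2=8, slot 6 occupied -> index 3.
Insert 128: h=6, h2=9, slot 6 occupied -> index 4.
Table: [-, -, -, 777, 128, 359, 414, 150, -, -, -]

128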